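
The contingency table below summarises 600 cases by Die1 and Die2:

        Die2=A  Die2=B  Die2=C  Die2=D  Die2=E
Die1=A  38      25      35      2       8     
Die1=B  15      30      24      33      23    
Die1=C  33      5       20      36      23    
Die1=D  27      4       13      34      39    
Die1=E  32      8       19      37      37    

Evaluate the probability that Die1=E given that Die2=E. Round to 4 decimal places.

Total with Die2=E: 8 + 23 + 23 + 39 + 37 = 130.
P(Die1=E | Die2=E) = 37/130 = 0.2846.

0.2846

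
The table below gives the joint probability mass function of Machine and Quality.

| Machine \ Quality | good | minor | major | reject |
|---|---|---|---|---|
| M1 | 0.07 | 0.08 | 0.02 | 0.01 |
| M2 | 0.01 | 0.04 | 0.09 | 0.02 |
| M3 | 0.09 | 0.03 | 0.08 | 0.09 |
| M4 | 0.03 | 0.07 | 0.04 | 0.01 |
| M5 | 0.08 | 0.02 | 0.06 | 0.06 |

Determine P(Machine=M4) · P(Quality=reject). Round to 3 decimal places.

P(Machine=M4) = 0.03 + 0.07 + 0.04 + 0.01 = 0.15.
P(Quality=reject) = 0.01 + 0.02 + 0.09 + 0.01 + 0.06 = 0.19.
Product: 0.15 × 0.19 = 0.029.

0.029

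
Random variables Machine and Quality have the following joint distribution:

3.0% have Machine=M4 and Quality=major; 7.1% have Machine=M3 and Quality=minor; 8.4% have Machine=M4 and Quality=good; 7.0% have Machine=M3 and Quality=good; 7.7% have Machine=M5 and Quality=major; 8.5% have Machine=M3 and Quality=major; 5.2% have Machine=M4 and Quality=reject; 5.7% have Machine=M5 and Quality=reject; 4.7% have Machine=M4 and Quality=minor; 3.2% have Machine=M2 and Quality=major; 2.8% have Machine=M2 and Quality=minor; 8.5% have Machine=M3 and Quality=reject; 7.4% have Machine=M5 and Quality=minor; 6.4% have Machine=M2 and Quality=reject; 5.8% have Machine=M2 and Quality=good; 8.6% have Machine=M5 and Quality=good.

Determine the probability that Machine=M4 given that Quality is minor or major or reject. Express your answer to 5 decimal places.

P(Quality=minor) = 0.028 + 0.071 + 0.047 + 0.074 = 0.220.
P(Quality=major) = 0.032 + 0.085 + 0.030 + 0.077 = 0.224.
P(Quality=reject) = 0.064 + 0.085 + 0.052 + 0.057 = 0.258.
P(Quality ∈ {minor, major, reject}) = 0.220 + 0.224 + 0.258 = 0.702; P(Machine=M4, Quality ∈ {minor, major, reject}) = 0.047 + 0.030 + 0.052 = 0.129.
P(Machine=M4 | Quality ∈ {minor, major, reject}) = 0.129/0.702 = 0.18376.

0.18376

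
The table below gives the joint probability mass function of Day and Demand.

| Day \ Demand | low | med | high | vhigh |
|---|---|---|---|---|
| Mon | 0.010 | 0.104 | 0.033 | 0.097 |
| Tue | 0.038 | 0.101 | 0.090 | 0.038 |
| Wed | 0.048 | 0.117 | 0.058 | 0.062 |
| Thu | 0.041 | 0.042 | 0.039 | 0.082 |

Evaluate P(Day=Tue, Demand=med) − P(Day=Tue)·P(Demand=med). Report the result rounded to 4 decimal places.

0.0038

P(Day=Tue) = 0.038 + 0.101 + 0.090 + 0.038 = 0.267.
P(Demand=med) = 0.104 + 0.101 + 0.117 + 0.042 = 0.364.
P(Day=Tue, Demand=med) − P(Day=Tue)P(Demand=med) = 0.101 − 0.267×0.364 = 0.0038.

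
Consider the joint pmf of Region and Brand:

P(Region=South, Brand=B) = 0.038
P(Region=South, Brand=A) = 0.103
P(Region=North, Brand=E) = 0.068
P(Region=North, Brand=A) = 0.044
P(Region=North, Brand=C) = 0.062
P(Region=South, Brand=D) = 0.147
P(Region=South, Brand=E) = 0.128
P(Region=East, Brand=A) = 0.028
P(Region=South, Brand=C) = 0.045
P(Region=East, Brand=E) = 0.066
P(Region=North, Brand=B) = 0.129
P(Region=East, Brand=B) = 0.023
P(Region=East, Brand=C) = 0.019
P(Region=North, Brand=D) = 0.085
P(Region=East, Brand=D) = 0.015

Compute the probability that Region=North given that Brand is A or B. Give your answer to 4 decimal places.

P(Brand=A) = 0.044 + 0.103 + 0.028 = 0.175.
P(Brand=B) = 0.129 + 0.038 + 0.023 = 0.190.
P(Brand ∈ {A, B}) = 0.175 + 0.190 = 0.365; P(Region=North, Brand ∈ {A, B}) = 0.044 + 0.129 = 0.173.
P(Region=North | Brand ∈ {A, B}) = 0.173/0.365 = 0.4740.

0.4740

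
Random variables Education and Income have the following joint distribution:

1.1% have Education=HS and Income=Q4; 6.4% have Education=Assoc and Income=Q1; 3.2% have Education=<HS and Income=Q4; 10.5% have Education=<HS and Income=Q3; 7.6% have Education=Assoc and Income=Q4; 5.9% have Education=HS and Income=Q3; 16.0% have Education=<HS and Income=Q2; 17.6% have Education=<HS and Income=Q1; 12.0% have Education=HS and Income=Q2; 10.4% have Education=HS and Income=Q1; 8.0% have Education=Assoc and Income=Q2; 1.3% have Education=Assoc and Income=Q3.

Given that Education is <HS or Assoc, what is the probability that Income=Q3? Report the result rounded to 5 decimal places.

P(Education=<HS) = 0.176 + 0.160 + 0.105 + 0.032 = 0.473.
P(Education=Assoc) = 0.064 + 0.080 + 0.013 + 0.076 = 0.233.
P(Education ∈ {<HS, Assoc}) = 0.473 + 0.233 = 0.706; P(Income=Q3, Education ∈ {<HS, Assoc}) = 0.105 + 0.013 = 0.118.
P(Income=Q3 | Education ∈ {<HS, Assoc}) = 0.118/0.706 = 0.16714.

0.16714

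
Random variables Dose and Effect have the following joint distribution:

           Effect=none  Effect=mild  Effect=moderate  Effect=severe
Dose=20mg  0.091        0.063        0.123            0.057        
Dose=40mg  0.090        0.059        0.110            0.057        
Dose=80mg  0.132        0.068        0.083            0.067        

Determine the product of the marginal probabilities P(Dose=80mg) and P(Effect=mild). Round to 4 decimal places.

P(Dose=80mg) = 0.132 + 0.068 + 0.083 + 0.067 = 0.350.
P(Effect=mild) = 0.063 + 0.059 + 0.068 = 0.190.
Product: 0.350 × 0.190 = 0.0665.

0.0665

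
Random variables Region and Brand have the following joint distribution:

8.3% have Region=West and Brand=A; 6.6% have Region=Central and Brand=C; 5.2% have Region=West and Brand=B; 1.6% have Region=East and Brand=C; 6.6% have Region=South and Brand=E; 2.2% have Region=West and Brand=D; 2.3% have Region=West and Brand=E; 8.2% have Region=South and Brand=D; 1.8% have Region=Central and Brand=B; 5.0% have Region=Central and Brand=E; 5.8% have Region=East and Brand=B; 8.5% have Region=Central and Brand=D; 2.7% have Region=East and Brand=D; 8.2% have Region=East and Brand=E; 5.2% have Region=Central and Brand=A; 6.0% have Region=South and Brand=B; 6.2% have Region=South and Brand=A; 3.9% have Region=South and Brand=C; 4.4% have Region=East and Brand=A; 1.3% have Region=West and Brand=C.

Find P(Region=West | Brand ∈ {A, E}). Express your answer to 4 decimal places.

P(Brand=A) = 0.062 + 0.044 + 0.083 + 0.052 = 0.241.
P(Brand=E) = 0.066 + 0.082 + 0.023 + 0.050 = 0.221.
P(Brand ∈ {A, E}) = 0.241 + 0.221 = 0.462; P(Region=West, Brand ∈ {A, E}) = 0.083 + 0.023 = 0.106.
P(Region=West | Brand ∈ {A, E}) = 0.106/0.462 = 0.2294.

0.2294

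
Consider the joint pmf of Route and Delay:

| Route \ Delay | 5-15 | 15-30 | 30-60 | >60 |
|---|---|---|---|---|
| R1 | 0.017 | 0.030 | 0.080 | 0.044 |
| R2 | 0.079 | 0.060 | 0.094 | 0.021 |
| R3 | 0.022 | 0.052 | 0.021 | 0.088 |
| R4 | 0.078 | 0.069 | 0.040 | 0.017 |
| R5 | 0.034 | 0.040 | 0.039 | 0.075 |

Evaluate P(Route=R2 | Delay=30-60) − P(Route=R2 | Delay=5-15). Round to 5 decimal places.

-0.00041

P(Delay=30-60) = 0.080 + 0.094 + 0.021 + 0.040 + 0.039 = 0.274; P(Route=R2 | Delay=30-60) = 0.094/0.274 = 0.343066.
P(Delay=5-15) = 0.017 + 0.079 + 0.022 + 0.078 + 0.034 = 0.230; P(Route=R2 | Delay=5-15) = 0.079/0.230 = 0.343478.
Difference = -0.00041.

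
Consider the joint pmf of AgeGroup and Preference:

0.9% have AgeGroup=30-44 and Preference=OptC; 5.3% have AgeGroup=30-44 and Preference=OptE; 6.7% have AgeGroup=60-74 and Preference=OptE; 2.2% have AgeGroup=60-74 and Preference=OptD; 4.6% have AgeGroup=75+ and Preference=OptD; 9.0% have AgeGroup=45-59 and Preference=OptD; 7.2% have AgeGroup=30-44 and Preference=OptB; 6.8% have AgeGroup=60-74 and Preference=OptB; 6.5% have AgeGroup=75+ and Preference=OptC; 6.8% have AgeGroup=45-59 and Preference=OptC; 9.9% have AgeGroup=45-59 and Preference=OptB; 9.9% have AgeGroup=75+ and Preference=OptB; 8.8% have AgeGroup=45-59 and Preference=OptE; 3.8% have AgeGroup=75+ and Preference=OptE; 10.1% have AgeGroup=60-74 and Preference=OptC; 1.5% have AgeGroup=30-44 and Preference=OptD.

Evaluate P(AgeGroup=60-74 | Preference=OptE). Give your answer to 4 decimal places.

0.2724

P(Preference=OptE) = 0.053 + 0.088 + 0.067 + 0.038 = 0.246.
P(AgeGroup=60-74 | Preference=OptE) = 0.067/0.246 = 0.2724.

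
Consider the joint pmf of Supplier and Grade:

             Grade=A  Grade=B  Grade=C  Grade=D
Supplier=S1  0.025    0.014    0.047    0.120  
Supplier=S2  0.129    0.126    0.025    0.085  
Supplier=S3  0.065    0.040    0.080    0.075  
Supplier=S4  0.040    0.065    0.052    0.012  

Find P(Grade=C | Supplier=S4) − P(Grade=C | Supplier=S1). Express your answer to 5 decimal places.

P(Supplier=S4) = 0.040 + 0.065 + 0.052 + 0.012 = 0.169; P(Grade=C | Supplier=S4) = 0.052/0.169 = 0.307692.
P(Supplier=S1) = 0.025 + 0.014 + 0.047 + 0.120 = 0.206; P(Grade=C | Supplier=S1) = 0.047/0.206 = 0.228155.
Difference = 0.07954.

0.07954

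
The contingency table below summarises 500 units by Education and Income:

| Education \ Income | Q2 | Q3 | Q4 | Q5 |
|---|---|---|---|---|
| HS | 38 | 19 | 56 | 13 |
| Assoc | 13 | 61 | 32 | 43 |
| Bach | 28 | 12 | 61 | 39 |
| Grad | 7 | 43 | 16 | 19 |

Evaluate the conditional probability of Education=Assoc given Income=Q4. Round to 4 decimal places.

0.1939

Total with Income=Q4: 56 + 32 + 61 + 16 = 165.
P(Education=Assoc | Income=Q4) = 32/165 = 0.1939.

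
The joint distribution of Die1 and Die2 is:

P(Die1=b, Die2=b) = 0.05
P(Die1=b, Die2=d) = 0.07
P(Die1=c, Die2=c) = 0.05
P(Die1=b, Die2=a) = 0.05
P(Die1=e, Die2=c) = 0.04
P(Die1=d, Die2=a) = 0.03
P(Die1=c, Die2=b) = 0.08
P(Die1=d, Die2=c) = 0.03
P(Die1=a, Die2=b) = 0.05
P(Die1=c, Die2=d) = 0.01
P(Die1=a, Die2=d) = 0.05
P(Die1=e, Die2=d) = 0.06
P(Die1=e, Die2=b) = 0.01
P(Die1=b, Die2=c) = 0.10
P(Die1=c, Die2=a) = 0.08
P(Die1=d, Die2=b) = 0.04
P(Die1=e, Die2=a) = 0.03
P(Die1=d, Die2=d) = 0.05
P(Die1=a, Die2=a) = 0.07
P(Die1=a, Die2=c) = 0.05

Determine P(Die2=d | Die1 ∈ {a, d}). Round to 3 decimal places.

0.270

P(Die1=a) = 0.07 + 0.05 + 0.05 + 0.05 = 0.22.
P(Die1=d) = 0.03 + 0.04 + 0.03 + 0.05 = 0.15.
P(Die1 ∈ {a, d}) = 0.22 + 0.15 = 0.37; P(Die2=d, Die1 ∈ {a, d}) = 0.05 + 0.05 = 0.10.
P(Die2=d | Die1 ∈ {a, d}) = 0.10/0.37 = 0.270.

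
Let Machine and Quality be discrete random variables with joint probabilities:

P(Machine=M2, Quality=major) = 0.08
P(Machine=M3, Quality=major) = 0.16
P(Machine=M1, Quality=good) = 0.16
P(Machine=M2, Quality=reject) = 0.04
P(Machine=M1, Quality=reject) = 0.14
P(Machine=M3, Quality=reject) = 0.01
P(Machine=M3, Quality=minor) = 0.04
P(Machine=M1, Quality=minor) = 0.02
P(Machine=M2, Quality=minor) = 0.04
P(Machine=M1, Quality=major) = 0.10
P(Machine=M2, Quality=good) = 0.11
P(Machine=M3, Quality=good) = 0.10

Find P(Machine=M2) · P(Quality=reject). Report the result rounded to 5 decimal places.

0.05130

P(Machine=M2) = 0.11 + 0.04 + 0.08 + 0.04 = 0.27.
P(Quality=reject) = 0.14 + 0.04 + 0.01 = 0.19.
Product: 0.27 × 0.19 = 0.05130.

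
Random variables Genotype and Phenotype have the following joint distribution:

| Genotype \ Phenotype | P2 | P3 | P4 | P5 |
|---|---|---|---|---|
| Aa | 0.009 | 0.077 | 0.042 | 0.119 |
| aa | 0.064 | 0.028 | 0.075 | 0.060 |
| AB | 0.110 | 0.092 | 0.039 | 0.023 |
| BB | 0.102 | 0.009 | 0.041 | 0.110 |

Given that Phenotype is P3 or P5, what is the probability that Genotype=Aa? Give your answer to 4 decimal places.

0.3784

P(Phenotype=P3) = 0.077 + 0.028 + 0.092 + 0.009 = 0.206.
P(Phenotype=P5) = 0.119 + 0.060 + 0.023 + 0.110 = 0.312.
P(Phenotype ∈ {P3, P5}) = 0.206 + 0.312 = 0.518; P(Genotype=Aa, Phenotype ∈ {P3, P5}) = 0.077 + 0.119 = 0.196.
P(Genotype=Aa | Phenotype ∈ {P3, P5}) = 0.196/0.518 = 0.3784.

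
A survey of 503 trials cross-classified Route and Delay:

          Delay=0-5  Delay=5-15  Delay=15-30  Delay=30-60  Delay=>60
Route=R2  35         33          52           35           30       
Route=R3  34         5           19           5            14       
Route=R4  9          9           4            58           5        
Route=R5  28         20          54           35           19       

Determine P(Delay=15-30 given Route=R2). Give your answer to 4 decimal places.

Total with Route=R2: 35 + 33 + 52 + 35 + 30 = 185.
P(Delay=15-30 | Route=R2) = 52/185 = 0.2811.

0.2811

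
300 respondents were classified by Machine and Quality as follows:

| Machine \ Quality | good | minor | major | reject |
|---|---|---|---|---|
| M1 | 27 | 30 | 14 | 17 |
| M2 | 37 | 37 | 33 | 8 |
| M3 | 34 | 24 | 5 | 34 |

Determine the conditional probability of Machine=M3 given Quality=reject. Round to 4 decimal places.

0.5763

Total with Quality=reject: 17 + 8 + 34 = 59.
P(Machine=M3 | Quality=reject) = 34/59 = 0.5763.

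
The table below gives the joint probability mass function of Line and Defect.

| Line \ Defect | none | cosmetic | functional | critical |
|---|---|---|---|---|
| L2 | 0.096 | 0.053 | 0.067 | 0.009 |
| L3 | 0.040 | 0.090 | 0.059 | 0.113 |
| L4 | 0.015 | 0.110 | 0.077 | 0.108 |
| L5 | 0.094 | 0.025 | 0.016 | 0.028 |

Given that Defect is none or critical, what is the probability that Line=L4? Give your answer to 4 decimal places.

0.2445

P(Defect=none) = 0.096 + 0.040 + 0.015 + 0.094 = 0.245.
P(Defect=critical) = 0.009 + 0.113 + 0.108 + 0.028 = 0.258.
P(Defect ∈ {none, critical}) = 0.245 + 0.258 = 0.503; P(Line=L4, Defect ∈ {none, critical}) = 0.015 + 0.108 = 0.123.
P(Line=L4 | Defect ∈ {none, critical}) = 0.123/0.503 = 0.2445.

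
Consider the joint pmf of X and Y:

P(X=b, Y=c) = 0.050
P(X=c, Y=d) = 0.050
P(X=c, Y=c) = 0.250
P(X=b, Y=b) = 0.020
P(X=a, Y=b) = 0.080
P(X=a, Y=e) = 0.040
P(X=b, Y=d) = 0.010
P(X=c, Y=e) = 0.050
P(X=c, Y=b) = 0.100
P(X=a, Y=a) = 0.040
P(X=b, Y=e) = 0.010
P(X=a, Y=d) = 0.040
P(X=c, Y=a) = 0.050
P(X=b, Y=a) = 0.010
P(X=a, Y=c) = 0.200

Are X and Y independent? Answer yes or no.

yes

Every cell satisfies P(X,Y) = P(X)·P(Y). For instance P(X=b) = 0.100, P(Y=a) = 0.100, and 0.100×0.100 = 0.010 matches the joint entry. So X and Y are independent.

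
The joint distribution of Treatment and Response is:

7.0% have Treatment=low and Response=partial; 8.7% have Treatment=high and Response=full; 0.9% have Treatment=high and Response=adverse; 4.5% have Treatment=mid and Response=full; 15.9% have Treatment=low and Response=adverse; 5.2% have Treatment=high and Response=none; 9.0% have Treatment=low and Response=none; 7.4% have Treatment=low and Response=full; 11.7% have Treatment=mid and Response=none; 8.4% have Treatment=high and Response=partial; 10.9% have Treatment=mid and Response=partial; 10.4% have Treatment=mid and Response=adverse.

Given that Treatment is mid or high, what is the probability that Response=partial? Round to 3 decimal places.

P(Treatment=mid) = 0.117 + 0.109 + 0.045 + 0.104 = 0.375.
P(Treatment=high) = 0.052 + 0.084 + 0.087 + 0.009 = 0.232.
P(Treatment ∈ {mid, high}) = 0.375 + 0.232 = 0.607; P(Response=partial, Treatment ∈ {mid, high}) = 0.109 + 0.084 = 0.193.
P(Response=partial | Treatment ∈ {mid, high}) = 0.193/0.607 = 0.318.

0.318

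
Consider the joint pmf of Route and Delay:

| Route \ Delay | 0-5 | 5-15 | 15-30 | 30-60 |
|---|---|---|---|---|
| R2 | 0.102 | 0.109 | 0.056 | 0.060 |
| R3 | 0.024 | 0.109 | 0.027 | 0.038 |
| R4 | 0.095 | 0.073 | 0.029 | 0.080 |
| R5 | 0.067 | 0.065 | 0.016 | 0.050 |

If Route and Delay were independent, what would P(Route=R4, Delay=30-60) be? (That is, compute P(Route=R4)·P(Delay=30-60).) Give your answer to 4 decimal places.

0.0632

P(Route=R4) = 0.095 + 0.073 + 0.029 + 0.080 = 0.277.
P(Delay=30-60) = 0.060 + 0.038 + 0.080 + 0.050 = 0.228.
Product: 0.277 × 0.228 = 0.0632.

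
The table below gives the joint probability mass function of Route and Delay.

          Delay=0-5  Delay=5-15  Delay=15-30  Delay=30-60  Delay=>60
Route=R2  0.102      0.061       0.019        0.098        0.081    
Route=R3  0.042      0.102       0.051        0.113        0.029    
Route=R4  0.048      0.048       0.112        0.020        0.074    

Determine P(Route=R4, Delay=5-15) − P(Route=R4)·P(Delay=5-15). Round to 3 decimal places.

-0.016

P(Route=R4) = 0.048 + 0.048 + 0.112 + 0.020 + 0.074 = 0.302.
P(Delay=5-15) = 0.061 + 0.102 + 0.048 = 0.211.
P(Route=R4, Delay=5-15) − P(Route=R4)P(Delay=5-15) = 0.048 − 0.302×0.211 = -0.016.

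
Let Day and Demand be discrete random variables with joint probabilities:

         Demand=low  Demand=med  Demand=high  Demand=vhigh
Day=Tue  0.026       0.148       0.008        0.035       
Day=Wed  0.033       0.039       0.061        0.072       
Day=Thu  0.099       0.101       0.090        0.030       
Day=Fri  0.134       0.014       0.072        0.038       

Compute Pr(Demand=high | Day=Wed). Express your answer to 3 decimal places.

0.298

P(Day=Wed) = 0.033 + 0.039 + 0.061 + 0.072 = 0.205.
P(Demand=high | Day=Wed) = 0.061/0.205 = 0.298.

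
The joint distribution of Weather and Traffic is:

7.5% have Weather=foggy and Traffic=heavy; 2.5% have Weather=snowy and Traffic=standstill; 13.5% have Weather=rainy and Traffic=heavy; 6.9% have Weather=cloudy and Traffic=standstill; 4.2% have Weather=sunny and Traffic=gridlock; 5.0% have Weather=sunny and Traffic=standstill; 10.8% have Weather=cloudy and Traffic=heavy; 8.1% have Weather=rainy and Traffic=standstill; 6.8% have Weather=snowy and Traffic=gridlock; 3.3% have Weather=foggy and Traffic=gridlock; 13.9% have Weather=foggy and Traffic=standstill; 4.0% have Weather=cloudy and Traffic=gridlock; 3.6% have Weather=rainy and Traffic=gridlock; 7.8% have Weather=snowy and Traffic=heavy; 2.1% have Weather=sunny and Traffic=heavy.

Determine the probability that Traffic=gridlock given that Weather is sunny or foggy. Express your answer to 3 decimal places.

0.208

P(Weather=sunny) = 0.021 + 0.042 + 0.050 = 0.113.
P(Weather=foggy) = 0.075 + 0.033 + 0.139 = 0.247.
P(Weather ∈ {sunny, foggy}) = 0.113 + 0.247 = 0.360; P(Traffic=gridlock, Weather ∈ {sunny, foggy}) = 0.042 + 0.033 = 0.075.
P(Traffic=gridlock | Weather ∈ {sunny, foggy}) = 0.075/0.360 = 0.208.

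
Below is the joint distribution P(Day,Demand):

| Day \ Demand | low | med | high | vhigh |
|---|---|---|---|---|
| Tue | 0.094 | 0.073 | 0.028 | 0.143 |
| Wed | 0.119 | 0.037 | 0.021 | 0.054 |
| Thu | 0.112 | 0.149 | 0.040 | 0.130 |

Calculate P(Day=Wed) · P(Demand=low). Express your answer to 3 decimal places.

0.075

P(Day=Wed) = 0.119 + 0.037 + 0.021 + 0.054 = 0.231.
P(Demand=low) = 0.094 + 0.119 + 0.112 = 0.325.
Product: 0.231 × 0.325 = 0.075.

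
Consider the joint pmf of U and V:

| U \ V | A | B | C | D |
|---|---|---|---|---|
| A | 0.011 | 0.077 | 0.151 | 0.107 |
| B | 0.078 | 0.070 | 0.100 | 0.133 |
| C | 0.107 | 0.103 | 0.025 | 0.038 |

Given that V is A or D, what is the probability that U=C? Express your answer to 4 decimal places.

P(V=A) = 0.011 + 0.078 + 0.107 = 0.196.
P(V=D) = 0.107 + 0.133 + 0.038 = 0.278.
P(V ∈ {A, D}) = 0.196 + 0.278 = 0.474; P(U=C, V ∈ {A, D}) = 0.107 + 0.038 = 0.145.
P(U=C | V ∈ {A, D}) = 0.145/0.474 = 0.3059.

0.3059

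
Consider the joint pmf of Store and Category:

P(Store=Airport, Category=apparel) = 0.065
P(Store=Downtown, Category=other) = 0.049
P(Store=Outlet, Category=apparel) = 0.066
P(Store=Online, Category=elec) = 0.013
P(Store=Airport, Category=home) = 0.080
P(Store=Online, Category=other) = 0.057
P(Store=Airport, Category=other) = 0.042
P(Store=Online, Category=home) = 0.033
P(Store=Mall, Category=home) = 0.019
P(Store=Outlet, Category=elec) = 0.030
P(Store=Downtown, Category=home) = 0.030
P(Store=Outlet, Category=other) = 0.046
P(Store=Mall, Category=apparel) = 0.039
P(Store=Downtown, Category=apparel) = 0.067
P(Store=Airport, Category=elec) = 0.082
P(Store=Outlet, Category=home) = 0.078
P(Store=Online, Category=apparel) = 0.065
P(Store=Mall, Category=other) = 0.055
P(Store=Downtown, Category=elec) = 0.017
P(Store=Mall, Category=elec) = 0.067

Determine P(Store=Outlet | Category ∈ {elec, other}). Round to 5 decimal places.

0.16594

P(Category=elec) = 0.017 + 0.067 + 0.082 + 0.030 + 0.013 = 0.209.
P(Category=other) = 0.049 + 0.055 + 0.042 + 0.046 + 0.057 = 0.249.
P(Category ∈ {elec, other}) = 0.209 + 0.249 = 0.458; P(Store=Outlet, Category ∈ {elec, other}) = 0.030 + 0.046 = 0.076.
P(Store=Outlet | Category ∈ {elec, other}) = 0.076/0.458 = 0.16594.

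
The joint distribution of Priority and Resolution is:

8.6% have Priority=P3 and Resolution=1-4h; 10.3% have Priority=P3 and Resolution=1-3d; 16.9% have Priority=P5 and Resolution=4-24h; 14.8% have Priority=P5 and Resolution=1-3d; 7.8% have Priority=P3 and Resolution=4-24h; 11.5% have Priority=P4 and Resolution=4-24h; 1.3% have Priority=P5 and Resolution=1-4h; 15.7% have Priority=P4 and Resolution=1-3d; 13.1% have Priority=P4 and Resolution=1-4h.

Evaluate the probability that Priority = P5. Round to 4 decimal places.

P(Priority=P5) = 0.013 + 0.169 + 0.148 = 0.330.

0.3300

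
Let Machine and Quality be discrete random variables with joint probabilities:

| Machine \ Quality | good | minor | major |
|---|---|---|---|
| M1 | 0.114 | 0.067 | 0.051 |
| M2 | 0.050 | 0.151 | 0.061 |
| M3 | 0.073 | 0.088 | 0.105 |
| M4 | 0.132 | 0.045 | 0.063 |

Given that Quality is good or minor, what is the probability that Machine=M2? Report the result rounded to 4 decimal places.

0.2792

P(Quality=good) = 0.114 + 0.050 + 0.073 + 0.132 = 0.369.
P(Quality=minor) = 0.067 + 0.151 + 0.088 + 0.045 = 0.351.
P(Quality ∈ {good, minor}) = 0.369 + 0.351 = 0.720; P(Machine=M2, Quality ∈ {good, minor}) = 0.050 + 0.151 = 0.201.
P(Machine=M2 | Quality ∈ {good, minor}) = 0.201/0.720 = 0.2792.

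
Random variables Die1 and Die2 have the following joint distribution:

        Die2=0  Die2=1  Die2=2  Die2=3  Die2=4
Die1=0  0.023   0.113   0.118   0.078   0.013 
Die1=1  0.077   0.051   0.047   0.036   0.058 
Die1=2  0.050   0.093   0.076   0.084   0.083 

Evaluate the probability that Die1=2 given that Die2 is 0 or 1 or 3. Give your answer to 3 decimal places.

0.375

P(Die2=0) = 0.023 + 0.077 + 0.050 = 0.150.
P(Die2=1) = 0.113 + 0.051 + 0.093 = 0.257.
P(Die2=3) = 0.078 + 0.036 + 0.084 = 0.198.
P(Die2 ∈ {0, 1, 3}) = 0.150 + 0.257 + 0.198 = 0.605; P(Die1=2, Die2 ∈ {0, 1, 3}) = 0.050 + 0.093 + 0.084 = 0.227.
P(Die1=2 | Die2 ∈ {0, 1, 3}) = 0.227/0.605 = 0.375.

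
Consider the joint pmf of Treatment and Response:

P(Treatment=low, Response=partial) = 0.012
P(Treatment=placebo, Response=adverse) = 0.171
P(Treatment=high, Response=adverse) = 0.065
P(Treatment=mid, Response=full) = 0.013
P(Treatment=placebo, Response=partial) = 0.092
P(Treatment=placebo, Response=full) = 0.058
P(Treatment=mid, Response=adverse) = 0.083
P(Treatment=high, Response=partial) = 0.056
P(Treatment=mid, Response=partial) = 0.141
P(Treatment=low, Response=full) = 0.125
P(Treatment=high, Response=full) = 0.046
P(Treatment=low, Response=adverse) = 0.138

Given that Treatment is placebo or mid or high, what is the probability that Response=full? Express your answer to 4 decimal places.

P(Treatment=placebo) = 0.092 + 0.058 + 0.171 = 0.321.
P(Treatment=mid) = 0.141 + 0.013 + 0.083 = 0.237.
P(Treatment=high) = 0.056 + 0.046 + 0.065 = 0.167.
P(Treatment ∈ {placebo, mid, high}) = 0.321 + 0.237 + 0.167 = 0.725; P(Response=full, Treatment ∈ {placebo, mid, high}) = 0.058 + 0.013 + 0.046 = 0.117.
P(Response=full | Treatment ∈ {placebo, mid, high}) = 0.117/0.725 = 0.1614.

0.1614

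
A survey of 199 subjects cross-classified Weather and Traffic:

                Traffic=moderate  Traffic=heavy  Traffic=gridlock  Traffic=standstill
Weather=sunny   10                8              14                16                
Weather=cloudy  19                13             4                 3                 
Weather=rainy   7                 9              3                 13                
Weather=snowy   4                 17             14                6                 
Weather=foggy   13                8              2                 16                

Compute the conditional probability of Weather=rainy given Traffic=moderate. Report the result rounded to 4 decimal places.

Total with Traffic=moderate: 10 + 19 + 7 + 4 + 13 = 53.
P(Weather=rainy | Traffic=moderate) = 7/53 = 0.1321.

0.1321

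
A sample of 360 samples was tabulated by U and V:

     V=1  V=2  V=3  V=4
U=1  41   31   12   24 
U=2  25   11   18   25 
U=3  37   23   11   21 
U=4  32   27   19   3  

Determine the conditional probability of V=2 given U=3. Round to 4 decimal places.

Total with U=3: 37 + 23 + 11 + 21 = 92.
P(V=2 | U=3) = 23/92 = 0.2500.

0.2500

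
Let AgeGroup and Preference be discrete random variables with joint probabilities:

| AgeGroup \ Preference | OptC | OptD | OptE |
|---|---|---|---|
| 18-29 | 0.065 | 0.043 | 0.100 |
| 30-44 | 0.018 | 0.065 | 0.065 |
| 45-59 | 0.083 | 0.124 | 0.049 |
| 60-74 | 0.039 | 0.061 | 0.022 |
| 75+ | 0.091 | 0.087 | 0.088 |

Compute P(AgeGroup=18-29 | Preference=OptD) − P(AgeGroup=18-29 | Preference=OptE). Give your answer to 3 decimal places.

P(Preference=OptD) = 0.043 + 0.065 + 0.124 + 0.061 + 0.087 = 0.380; P(AgeGroup=18-29 | Preference=OptD) = 0.043/0.380 = 0.1132.
P(Preference=OptE) = 0.100 + 0.065 + 0.049 + 0.022 + 0.088 = 0.324; P(AgeGroup=18-29 | Preference=OptE) = 0.100/0.324 = 0.3086.
Difference = -0.195.

-0.195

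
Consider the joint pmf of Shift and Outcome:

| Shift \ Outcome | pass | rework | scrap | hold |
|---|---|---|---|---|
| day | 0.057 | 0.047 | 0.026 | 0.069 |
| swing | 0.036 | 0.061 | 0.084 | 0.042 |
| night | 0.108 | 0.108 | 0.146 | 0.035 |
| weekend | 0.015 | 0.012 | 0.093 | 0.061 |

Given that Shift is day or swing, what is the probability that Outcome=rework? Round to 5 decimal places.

P(Shift=day) = 0.057 + 0.047 + 0.026 + 0.069 = 0.199.
P(Shift=swing) = 0.036 + 0.061 + 0.084 + 0.042 = 0.223.
P(Shift ∈ {day, swing}) = 0.199 + 0.223 = 0.422; P(Outcome=rework, Shift ∈ {day, swing}) = 0.047 + 0.061 = 0.108.
P(Outcome=rework | Shift ∈ {day, swing}) = 0.108/0.422 = 0.25592.

0.25592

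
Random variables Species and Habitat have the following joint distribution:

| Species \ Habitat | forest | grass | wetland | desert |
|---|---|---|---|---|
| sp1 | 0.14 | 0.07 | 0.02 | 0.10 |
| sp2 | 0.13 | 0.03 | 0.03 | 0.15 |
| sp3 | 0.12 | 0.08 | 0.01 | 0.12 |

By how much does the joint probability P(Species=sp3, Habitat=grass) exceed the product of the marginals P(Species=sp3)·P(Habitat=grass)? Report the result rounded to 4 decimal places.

0.0206

P(Species=sp3) = 0.12 + 0.08 + 0.01 + 0.12 = 0.33.
P(Habitat=grass) = 0.07 + 0.03 + 0.08 = 0.18.
P(Species=sp3, Habitat=grass) − P(Species=sp3)P(Habitat=grass) = 0.08 − 0.33×0.18 = 0.0206.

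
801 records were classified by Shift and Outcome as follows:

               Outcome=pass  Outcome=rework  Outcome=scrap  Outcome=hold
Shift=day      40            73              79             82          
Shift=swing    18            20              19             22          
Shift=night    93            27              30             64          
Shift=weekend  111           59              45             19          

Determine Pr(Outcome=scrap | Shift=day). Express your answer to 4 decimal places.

Total with Shift=day: 40 + 73 + 79 + 82 = 274.
P(Outcome=scrap | Shift=day) = 79/274 = 0.2883.

0.2883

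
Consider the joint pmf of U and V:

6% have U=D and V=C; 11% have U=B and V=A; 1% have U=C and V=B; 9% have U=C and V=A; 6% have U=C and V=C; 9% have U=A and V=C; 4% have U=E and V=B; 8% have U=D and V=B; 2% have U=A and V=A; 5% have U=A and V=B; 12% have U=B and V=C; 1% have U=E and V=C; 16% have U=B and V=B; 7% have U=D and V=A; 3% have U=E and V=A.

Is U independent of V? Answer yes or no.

no

P(U=C) = 0.16 and P(V=B) = 0.34, so their product is 0.0544, but P(U=C, V=B) = 0.01. Since these differ, U and V are not independent.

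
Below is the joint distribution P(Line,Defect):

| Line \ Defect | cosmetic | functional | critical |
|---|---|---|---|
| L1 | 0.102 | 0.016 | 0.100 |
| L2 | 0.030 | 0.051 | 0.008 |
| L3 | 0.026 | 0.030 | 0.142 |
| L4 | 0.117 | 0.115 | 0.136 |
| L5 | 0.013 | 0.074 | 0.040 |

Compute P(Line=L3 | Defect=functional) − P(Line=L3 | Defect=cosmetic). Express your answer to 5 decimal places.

P(Defect=functional) = 0.016 + 0.051 + 0.030 + 0.115 + 0.074 = 0.286; P(Line=L3 | Defect=functional) = 0.030/0.286 = 0.104895.
P(Defect=cosmetic) = 0.102 + 0.030 + 0.026 + 0.117 + 0.013 = 0.288; P(Line=L3 | Defect=cosmetic) = 0.026/0.288 = 0.090278.
Difference = 0.01462.

0.01462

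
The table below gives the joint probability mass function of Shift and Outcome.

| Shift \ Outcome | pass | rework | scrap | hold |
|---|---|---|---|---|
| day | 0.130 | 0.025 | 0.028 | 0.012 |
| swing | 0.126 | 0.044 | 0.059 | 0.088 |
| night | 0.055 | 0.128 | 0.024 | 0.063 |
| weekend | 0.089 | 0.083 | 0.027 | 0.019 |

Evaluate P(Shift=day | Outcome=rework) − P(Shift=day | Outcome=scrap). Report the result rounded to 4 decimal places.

P(Outcome=rework) = 0.025 + 0.044 + 0.128 + 0.083 = 0.280; P(Shift=day | Outcome=rework) = 0.025/0.280 = 0.08929.
P(Outcome=scrap) = 0.028 + 0.059 + 0.024 + 0.027 = 0.138; P(Shift=day | Outcome=scrap) = 0.028/0.138 = 0.20290.
Difference = -0.1136.

-0.1136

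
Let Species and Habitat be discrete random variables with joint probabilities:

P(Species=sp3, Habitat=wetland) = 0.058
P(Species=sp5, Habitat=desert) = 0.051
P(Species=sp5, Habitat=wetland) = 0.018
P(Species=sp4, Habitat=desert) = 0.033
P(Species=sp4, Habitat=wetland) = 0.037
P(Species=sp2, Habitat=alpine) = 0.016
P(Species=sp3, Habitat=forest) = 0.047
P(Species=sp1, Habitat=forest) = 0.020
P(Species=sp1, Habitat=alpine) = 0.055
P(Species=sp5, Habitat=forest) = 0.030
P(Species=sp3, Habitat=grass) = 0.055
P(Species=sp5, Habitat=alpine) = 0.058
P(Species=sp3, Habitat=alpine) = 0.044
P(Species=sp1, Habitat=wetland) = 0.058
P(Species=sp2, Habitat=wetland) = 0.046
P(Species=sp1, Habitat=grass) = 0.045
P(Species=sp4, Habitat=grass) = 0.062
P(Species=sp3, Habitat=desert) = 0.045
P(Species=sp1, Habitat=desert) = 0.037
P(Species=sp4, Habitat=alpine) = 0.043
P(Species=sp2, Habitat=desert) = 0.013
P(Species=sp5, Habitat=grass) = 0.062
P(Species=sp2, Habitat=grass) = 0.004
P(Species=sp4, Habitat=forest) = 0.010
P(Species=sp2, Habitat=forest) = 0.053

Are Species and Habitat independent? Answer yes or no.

no

P(Species=sp2) = 0.132 and P(Habitat=forest) = 0.160, so their product is 0.02112, but P(Species=sp2, Habitat=forest) = 0.053. Since these differ, Species and Habitat are not independent.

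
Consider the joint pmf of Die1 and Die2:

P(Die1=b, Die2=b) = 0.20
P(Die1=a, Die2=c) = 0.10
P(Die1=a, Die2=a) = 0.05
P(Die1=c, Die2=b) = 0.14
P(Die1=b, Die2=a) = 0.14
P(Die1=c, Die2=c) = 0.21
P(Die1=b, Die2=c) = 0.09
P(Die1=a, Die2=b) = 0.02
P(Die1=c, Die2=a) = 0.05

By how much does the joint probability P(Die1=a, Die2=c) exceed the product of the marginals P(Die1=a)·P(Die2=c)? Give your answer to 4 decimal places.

0.0320

P(Die1=a) = 0.05 + 0.02 + 0.10 = 0.17.
P(Die2=c) = 0.10 + 0.09 + 0.21 = 0.40.
P(Die1=a, Die2=c) − P(Die1=a)P(Die2=c) = 0.10 − 0.17×0.40 = 0.0320.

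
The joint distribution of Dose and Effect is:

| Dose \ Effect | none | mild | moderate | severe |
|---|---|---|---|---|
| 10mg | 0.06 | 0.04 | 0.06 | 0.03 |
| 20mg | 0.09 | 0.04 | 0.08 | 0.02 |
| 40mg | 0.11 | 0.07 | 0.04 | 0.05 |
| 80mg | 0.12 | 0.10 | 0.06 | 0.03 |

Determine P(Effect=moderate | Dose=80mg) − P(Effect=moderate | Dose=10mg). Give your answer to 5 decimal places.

P(Dose=80mg) = 0.12 + 0.10 + 0.06 + 0.03 = 0.31; P(Effect=moderate | Dose=80mg) = 0.06/0.31 = 0.193548.
P(Dose=10mg) = 0.06 + 0.04 + 0.06 + 0.03 = 0.19; P(Effect=moderate | Dose=10mg) = 0.06/0.19 = 0.315789.
Difference = -0.12224.

-0.12224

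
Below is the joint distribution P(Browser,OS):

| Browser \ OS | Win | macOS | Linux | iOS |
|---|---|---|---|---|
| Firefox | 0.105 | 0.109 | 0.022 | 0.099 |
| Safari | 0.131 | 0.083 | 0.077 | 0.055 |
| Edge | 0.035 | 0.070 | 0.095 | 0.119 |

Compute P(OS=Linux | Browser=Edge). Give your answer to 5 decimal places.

0.29781

P(Browser=Edge) = 0.035 + 0.070 + 0.095 + 0.119 = 0.319.
P(OS=Linux | Browser=Edge) = 0.095/0.319 = 0.29781.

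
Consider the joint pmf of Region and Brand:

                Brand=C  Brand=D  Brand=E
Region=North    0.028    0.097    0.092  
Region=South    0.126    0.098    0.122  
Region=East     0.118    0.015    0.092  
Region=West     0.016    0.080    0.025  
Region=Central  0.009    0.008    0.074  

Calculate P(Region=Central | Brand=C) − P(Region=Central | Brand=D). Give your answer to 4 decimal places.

P(Brand=C) = 0.028 + 0.126 + 0.118 + 0.016 + 0.009 = 0.297; P(Region=Central | Brand=C) = 0.009/0.297 = 0.03030.
P(Brand=D) = 0.097 + 0.098 + 0.015 + 0.080 + 0.008 = 0.298; P(Region=Central | Brand=D) = 0.008/0.298 = 0.02685.
Difference = 0.0035.

0.0035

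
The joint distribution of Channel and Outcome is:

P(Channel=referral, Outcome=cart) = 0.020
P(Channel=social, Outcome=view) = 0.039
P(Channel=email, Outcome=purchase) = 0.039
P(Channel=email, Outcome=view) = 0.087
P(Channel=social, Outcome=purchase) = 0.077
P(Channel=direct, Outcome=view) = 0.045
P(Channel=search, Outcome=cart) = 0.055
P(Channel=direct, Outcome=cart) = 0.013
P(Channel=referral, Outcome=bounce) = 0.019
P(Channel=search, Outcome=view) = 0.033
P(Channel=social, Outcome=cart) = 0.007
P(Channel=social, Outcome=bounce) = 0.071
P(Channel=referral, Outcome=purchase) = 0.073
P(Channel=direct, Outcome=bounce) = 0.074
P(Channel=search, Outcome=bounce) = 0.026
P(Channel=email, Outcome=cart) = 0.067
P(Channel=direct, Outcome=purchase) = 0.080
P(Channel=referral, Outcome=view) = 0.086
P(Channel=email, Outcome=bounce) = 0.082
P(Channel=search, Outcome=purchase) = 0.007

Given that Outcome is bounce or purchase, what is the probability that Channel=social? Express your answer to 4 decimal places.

0.2701

P(Outcome=bounce) = 0.082 + 0.026 + 0.071 + 0.074 + 0.019 = 0.272.
P(Outcome=purchase) = 0.039 + 0.007 + 0.077 + 0.080 + 0.073 = 0.276.
P(Outcome ∈ {bounce, purchase}) = 0.272 + 0.276 = 0.548; P(Channel=social, Outcome ∈ {bounce, purchase}) = 0.071 + 0.077 = 0.148.
P(Channel=social | Outcome ∈ {bounce, purchase}) = 0.148/0.548 = 0.2701.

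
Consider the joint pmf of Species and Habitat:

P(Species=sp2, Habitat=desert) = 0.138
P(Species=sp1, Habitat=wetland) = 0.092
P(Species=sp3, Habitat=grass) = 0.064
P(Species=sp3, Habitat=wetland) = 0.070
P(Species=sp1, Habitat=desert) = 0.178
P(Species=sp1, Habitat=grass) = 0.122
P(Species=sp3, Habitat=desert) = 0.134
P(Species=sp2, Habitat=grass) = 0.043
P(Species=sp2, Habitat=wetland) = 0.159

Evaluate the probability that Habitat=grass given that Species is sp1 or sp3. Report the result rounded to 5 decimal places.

0.28182

P(Species=sp1) = 0.122 + 0.092 + 0.178 = 0.392.
P(Species=sp3) = 0.064 + 0.070 + 0.134 = 0.268.
P(Species ∈ {sp1, sp3}) = 0.392 + 0.268 = 0.660; P(Habitat=grass, Species ∈ {sp1, sp3}) = 0.122 + 0.064 = 0.186.
P(Habitat=grass | Species ∈ {sp1, sp3}) = 0.186/0.660 = 0.28182.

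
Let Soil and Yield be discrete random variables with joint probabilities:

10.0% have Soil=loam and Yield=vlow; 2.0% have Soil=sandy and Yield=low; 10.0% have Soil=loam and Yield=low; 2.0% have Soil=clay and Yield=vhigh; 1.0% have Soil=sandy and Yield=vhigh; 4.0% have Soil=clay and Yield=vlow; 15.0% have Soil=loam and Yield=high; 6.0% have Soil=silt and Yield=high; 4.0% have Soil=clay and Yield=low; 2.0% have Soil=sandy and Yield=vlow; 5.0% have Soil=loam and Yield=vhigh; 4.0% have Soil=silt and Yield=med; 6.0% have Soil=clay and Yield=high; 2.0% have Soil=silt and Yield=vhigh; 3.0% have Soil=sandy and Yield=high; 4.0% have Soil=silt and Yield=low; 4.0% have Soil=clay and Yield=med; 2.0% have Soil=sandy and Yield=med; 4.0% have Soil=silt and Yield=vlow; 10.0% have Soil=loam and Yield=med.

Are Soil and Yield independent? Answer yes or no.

Every cell satisfies P(Soil,Yield) = P(Soil)·P(Yield). For instance P(Soil=sandy) = 0.100, P(Yield=high) = 0.300, and 0.100×0.300 = 0.030 matches the joint entry. So Soil and Yield are independent.

yes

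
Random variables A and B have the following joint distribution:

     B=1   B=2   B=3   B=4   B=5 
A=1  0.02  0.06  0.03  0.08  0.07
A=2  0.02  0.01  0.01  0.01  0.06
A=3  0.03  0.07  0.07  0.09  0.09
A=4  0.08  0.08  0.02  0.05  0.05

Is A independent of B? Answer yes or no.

P(A=4) = 0.28 and P(B=1) = 0.15, so their product is 0.0420, but P(A=4, B=1) = 0.08. Since these differ, A and B are not independent.

no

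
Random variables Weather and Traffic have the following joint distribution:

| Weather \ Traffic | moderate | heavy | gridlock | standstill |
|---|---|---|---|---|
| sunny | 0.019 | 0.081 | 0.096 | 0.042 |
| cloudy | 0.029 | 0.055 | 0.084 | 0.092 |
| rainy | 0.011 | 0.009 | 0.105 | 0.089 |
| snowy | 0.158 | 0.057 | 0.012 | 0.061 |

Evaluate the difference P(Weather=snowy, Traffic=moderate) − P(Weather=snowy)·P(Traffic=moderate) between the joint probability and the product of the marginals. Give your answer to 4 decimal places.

P(Weather=snowy) = 0.158 + 0.057 + 0.012 + 0.061 = 0.288.
P(Traffic=moderate) = 0.019 + 0.029 + 0.011 + 0.158 = 0.217.
P(Weather=snowy, Traffic=moderate) − P(Weather=snowy)P(Traffic=moderate) = 0.158 − 0.288×0.217 = 0.0955.

0.0955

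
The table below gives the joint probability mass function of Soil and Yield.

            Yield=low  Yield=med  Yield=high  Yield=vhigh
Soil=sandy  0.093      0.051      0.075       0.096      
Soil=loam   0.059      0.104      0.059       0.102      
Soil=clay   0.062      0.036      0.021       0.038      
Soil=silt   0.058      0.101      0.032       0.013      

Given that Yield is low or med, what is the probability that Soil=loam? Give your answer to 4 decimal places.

0.2890

P(Yield=low) = 0.093 + 0.059 + 0.062 + 0.058 = 0.272.
P(Yield=med) = 0.051 + 0.104 + 0.036 + 0.101 = 0.292.
P(Yield ∈ {low, med}) = 0.272 + 0.292 = 0.564; P(Soil=loam, Yield ∈ {low, med}) = 0.059 + 0.104 = 0.163.
P(Soil=loam | Yield ∈ {low, med}) = 0.163/0.564 = 0.2890.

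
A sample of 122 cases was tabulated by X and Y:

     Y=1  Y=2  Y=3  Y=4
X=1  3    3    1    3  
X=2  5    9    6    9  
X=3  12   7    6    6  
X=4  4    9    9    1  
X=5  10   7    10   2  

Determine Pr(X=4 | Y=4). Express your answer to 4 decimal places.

0.0476

Total with Y=4: 3 + 9 + 6 + 1 + 2 = 21.
P(X=4 | Y=4) = 1/21 = 0.0476.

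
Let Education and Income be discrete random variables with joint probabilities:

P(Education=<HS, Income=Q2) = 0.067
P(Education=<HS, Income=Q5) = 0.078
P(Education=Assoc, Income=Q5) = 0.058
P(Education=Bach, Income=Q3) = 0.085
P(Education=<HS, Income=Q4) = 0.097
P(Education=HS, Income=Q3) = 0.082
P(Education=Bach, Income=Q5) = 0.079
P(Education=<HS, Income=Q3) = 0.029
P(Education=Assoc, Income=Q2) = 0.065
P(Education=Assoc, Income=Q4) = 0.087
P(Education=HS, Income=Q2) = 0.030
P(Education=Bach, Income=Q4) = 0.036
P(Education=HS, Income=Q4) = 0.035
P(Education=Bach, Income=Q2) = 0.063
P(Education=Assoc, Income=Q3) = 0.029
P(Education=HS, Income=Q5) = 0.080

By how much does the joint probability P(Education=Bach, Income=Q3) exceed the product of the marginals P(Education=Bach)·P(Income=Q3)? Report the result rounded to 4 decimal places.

0.0258

P(Education=Bach) = 0.063 + 0.085 + 0.036 + 0.079 = 0.263.
P(Income=Q3) = 0.029 + 0.082 + 0.029 + 0.085 = 0.225.
P(Education=Bach, Income=Q3) − P(Education=Bach)P(Income=Q3) = 0.085 − 0.263×0.225 = 0.0258.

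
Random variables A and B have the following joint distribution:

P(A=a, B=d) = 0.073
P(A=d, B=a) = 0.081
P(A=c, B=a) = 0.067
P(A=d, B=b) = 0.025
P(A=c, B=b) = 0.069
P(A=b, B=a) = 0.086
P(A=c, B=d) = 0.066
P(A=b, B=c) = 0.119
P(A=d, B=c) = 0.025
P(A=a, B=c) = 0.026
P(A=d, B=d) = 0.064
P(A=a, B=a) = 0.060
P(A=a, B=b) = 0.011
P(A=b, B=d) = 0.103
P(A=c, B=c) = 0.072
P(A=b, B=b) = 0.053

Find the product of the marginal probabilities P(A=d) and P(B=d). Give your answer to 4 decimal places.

0.0597

P(A=d) = 0.081 + 0.025 + 0.025 + 0.064 = 0.195.
P(B=d) = 0.073 + 0.103 + 0.066 + 0.064 = 0.306.
Product: 0.195 × 0.306 = 0.0597.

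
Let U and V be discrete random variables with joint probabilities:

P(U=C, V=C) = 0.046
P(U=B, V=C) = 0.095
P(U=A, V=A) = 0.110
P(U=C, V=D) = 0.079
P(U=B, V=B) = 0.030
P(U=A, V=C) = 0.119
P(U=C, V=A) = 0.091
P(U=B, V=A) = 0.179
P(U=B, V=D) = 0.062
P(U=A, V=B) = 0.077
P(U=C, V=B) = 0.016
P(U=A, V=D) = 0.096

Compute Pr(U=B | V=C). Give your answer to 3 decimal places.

P(V=C) = 0.119 + 0.095 + 0.046 = 0.260.
P(U=B | V=C) = 0.095/0.260 = 0.365.

0.365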